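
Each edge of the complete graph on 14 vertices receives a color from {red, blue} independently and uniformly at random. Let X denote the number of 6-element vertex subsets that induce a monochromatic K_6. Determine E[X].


Let X = Σ_S X_S over the C(14, 6) = 3003 subsets S of size 6, where X_S = 1 if the K_6 on S is monochromatic.
For a fixed S, the K_6 on S has C(6, 2) = 15 edges. P[all 15 edges red] = (1/2)^15, and likewise for blue, so P[monochromatic] = 2·(1/2)^15 = 2^{1 − 15} = 1/16384.
By linearity: E[X] = C(14, 6) · 2^{1 − 15} = 3003 · 1/16384 = 3003/16384.
Numerically: E[X] ≈ 0.183289.

E[X] = C(14,6)·2^(1−C(6,2)) = 3003/16384 ≈ 0.183289.


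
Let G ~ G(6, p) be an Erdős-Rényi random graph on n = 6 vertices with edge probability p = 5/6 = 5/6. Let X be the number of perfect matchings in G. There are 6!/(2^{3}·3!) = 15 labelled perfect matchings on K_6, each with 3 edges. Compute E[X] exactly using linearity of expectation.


K_6 has 6!/(2^{3}·3!) = 15 labelled perfect matchings.
For each such perfect matching H, let X_H = 1 if all 3 edges of H are present in G. Then P[X_H = 1] = p^{3} = (5/6)^{3} = 125/216.
Summing the indicators: E[X] = Σ_H E[X_H] = 15 · p^{3} = 15 · 125/216 = 625/72.
Numerically: E[X] ≈ 8.68056.

E[X] = 15 · (5/6)^{3} = 625/72 ≈ 8.68056.


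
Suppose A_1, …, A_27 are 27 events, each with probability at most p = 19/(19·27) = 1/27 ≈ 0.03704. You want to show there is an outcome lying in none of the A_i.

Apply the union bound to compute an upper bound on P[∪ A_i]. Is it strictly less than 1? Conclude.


Union bound: P[∪_{i=1}^{27} A_i] ≤ Σ_i P[A_i] ≤ 27·p = 27·(1/27) = 1.
Numerically: 1 ≈ 1.00000.
Is 1 < 1? NO.
Since the bound 1 is ≥ 1, the union bound is uninformative here; it does NOT by itself certify existence.

27·p = 1 ≈ 1.00000; existence NOT certified by the union bound.


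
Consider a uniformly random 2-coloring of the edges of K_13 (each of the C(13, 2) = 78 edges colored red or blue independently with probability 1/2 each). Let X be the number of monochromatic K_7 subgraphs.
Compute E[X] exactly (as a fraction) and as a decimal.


Let X = Σ_S X_S over the C(13, 7) = 1716 subsets S of size 7, where X_S = 1 if the K_7 on S is monochromatic.
For a fixed S, the K_7 on S has C(7, 2) = 21 edges. P[all 21 edges red] = (1/2)^21, and likewise for blue, so P[monochromatic] = 2·(1/2)^21 = 2^{1 − 21} = 1/1048576.
By linearity: E[X] = C(13, 7) · 2^{1 − 21} = 1716 · 1/1048576 = 429/262144.
Numerically: E[X] ≈ 0.00164.

E[X] = C(13,7)·2^(1−C(7,2)) = 429/262144 ≈ 0.00164.


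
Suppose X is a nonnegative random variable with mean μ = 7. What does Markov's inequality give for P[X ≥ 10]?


μ = E[X] = 7, a = 10.
Markov: P[X ≥ 10] ≤ μ/a = (7)/10 = 7/10.
Numerically: ≈ 0.7000.
(Since a = 10 > μ = 7.0000, the bound 7/10 is < 1 and informative.)

P[X ≥ 10] ≤ 7/10 ≈ 0.7000.


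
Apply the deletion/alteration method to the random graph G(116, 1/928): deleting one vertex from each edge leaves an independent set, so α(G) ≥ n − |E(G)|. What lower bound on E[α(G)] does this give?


E[|E(G)|] = C(116, 2)·p = 6670 · (1/928) = 115/16.
E[α(G)] ≥ n − E[|E(G)|] = 116 − 115/16 = 1741/16.
Numerically: ≈ 108.8125.
(This is only a lower bound; the true E[α(G)] may be larger.)

E[α(G)] ≥ 1741/16 ≈ 108.8125.


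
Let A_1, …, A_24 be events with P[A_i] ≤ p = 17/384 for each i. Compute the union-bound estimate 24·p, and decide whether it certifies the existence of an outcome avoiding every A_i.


Union bound: P[∪_{i=1}^{24} A_i] ≤ Σ_i P[A_i] ≤ 24·p = 24·(17/384) = 17/16.
Numerically: 17/16 ≈ 1.0625000.
Is 17/16 < 1? NO.
Since the bound 17/16 is ≥ 1, the union bound is uninformative here; it does NOT by itself certify existence.

24·p = 17/16 ≈ 1.0625000; existence NOT certified by the union bound.


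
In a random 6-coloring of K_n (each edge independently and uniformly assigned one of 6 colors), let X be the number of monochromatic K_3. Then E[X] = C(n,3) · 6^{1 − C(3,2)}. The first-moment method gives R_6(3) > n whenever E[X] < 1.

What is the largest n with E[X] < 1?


We need C(n, 3) · 6^{1 − 3} < 1, i.e. C(n, 3) < 6^{3 − 1} = 36.
Check values of n near the boundary:
  n = 4: C(4, 3) = 4; 4 < 36? YES
  n = 5: C(5, 3) = 10; 10 < 36? YES
  n = 6: C(6, 3) = 20; 20 < 36? YES
  n = 7: C(7, 3) = 35; 35 < 36? YES
  n = 8: C(8, 3) = 56; 56 < 36? NO
  n = 9: C(9, 3) = 84; 84 < 36? NO
  n = 10: C(10, 3) = 120; 120 < 36? NO
The largest n with C(n, 3) < 36 is n = 7 (where E[X] = 35/36 ≈ 0.972222). Hence R_6(3) > 7, i.e. R_6(3) ≥ 8.

Largest n = 7; hence R_6(3) > 7.


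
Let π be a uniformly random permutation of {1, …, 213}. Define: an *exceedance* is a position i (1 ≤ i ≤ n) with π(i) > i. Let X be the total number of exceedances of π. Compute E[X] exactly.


Write X = Σ_{i=1}^{213} X_i, where X_i = 1_{π(i) > i}.
For each fixed i, π(i) is uniform over {1, …, 213} (marginal of a uniform permutation), so P[π(i) > i] = (n − i)/n. Summing: Σ_{i=1}^{213} (n − i)/n = (0 + 1 + … + 212)/213 = 213(213 − 1)/(2·213) = (213 − 1)/2.
Hence E[X] = Σ_{i=1}^{213} (213 − i)/213 = 106 ≈ 106.000000.

E[X] = 106 = 106.000000.


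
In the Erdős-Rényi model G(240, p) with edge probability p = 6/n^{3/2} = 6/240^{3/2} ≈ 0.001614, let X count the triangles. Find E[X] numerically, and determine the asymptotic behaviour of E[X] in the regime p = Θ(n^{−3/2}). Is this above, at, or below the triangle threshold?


Number of potential triangles: C(240, 3) = 2275280.
Each occurs with probability p³ ≈ (0.001614)³ ≈ 4.202456e-09.
By linearity: E[X] = C(240, 3)·p³ ≈ 2275280 · 4.202456e-09 ≈ 0.0096.
Since α = 3/2 > 1, p = c/n^{3/2} = o(1/n) is below the triangle threshold p ~ 1/n. Asymptotically E[X] ~ (c³/6)·n^{3(1−α)} = (6³/6)·n^{-1.5} → 0, so by Markov's inequality G has no triangles w.h.p.

E[X] ≈ 0.0096; in regime p = Θ(1/n^{3/2}) E[X] tends to 0 (below the triangle threshold p ~ 1/n).


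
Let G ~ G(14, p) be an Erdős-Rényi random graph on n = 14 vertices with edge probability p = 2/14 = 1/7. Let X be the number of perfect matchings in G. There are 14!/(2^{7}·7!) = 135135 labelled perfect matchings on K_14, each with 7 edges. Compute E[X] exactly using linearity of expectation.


K_14 has 14!/(2^{7}·7!) = 135135 labelled perfect matchings.
For each such perfect matching H, let X_H = 1 if all 7 edges of H are present in G. Then P[X_H = 1] = p^{7} = (1/7)^{7} = 1/823543.
Summing the indicators: E[X] = Σ_H E[X_H] = 135135 · p^{7} = 135135 · 1/823543 = 19305/117649.
Numerically: E[X] ≈ 0.1641.

E[X] = 135135 · (1/7)^{7} = 19305/117649 ≈ 0.1641.


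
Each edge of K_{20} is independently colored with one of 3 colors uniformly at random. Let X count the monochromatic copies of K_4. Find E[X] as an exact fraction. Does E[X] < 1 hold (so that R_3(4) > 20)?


E[X] = C(20, 4) · 3^{1 − 6} = 4845 · 3^{−5} = 4845/243.
As a reduced fraction: E[X] = 1615/81 ≈ 19.9382716.
Is E[X] < 1? NO.
Since E[X] ≥ 1, the first-moment bound is inconclusive at n = 20; it does NOT by itself certify R_3(4) > 20.

E[X] = 1615/81 ≈ 19.9382716; E[X] ≥ 1; first-moment method inconclusive here.


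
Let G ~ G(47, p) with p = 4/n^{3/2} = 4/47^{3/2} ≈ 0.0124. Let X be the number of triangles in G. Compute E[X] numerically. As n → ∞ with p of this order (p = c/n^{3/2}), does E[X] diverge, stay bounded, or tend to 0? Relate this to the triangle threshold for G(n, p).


Number of potential triangles: C(47, 3) = 16215.
Each occurs with probability p³ ≈ (0.0124)³ ≈ 1.91311e-06.
By linearity: E[X] = C(47, 3)·p³ ≈ 16215 · 1.91311e-06 ≈ 0.031.
Since α = 3/2 > 1, p = c/n^{3/2} = o(1/n) is below the triangle threshold p ~ 1/n. Asymptotically E[X] ~ (c³/6)·n^{3(1−α)} = (4³/6)·n^{-1.5} → 0, so by Markov's inequality G has no triangles w.h.p.

E[X] ≈ 0.031; in regime p = Θ(1/n^{3/2}) E[X] tends to 0 (below the triangle threshold p ~ 1/n).


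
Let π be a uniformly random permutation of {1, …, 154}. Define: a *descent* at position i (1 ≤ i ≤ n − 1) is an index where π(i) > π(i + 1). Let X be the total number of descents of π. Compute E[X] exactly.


Write X = Σ X_I over i = 1, …, 153, with X_I the indicator of one descent.
There are 153 indicators.
For each fixed i, the pair (π(i), π(i+1)) is a uniformly random ordered pair of distinct values from {1, …, 154}; by symmetry P[π(i) > π(i+1)] = 1/2.
By linearity: E[X] = 153 · (1/2) = (154 − 1) · (1/2) = 153/2 ≈ 76.500.

E[X] = 153/2 = 76.500.


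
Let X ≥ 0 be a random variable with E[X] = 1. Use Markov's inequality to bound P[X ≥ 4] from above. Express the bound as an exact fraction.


μ = E[X] = 1, a = 4.
Markov: P[X ≥ 4] ≤ μ/a = (1)/4 = 1/4.
Numerically: ≈ 0.250.
(Since a = 4 > μ = 1.000, the bound 1/4 is < 1 and informative.)

P[X ≥ 4] ≤ 1/4 ≈ 0.250.


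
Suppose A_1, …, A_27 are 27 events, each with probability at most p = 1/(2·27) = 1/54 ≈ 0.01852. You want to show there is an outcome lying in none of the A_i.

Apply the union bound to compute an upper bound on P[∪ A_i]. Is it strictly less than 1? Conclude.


Union bound: P[∪_{i=1}^{27} A_i] ≤ Σ_i P[A_i] ≤ 27·p = 27·(1/54) = 1/2.
Numerically: 1/2 ≈ 0.50000.
Is 1/2 < 1? YES.
Since P[∪ A_i] ≤ 1/2 < 1, the complement has P[∩ A_i^c] ≥ 1 − 1/2 = 1/2 > 0, so some outcome avoids every A_i.

27·p = 1/2 ≈ 0.50000; existence CERTIFIED by the union bound.


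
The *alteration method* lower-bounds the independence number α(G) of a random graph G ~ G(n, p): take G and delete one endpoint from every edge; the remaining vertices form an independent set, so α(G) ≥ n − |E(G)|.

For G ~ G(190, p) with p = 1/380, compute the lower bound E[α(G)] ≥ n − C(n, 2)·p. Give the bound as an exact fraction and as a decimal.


E[|E(G)|] = C(190, 2)·p = 17955 · (1/380) = 189/4.
E[α(G)] ≥ n − E[|E(G)|] = 190 − 189/4 = 571/4.
Numerically: ≈ 142.7500.
(This is only a lower bound; the true E[α(G)] may be larger.)

E[α(G)] ≥ 571/4 ≈ 142.7500.


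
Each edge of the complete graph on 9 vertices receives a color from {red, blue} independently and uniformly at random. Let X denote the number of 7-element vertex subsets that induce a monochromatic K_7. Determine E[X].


Let X = Σ_S X_S over the C(9, 7) = 36 subsets S of size 7, where X_S = 1 if the K_7 on S is monochromatic.
For a fixed S, the K_7 on S has C(7, 2) = 21 edges. P[all 21 edges red] = (1/2)^21, and likewise for blue, so P[monochromatic] = 2·(1/2)^21 = 2^{1 − 21} = 1/1048576.
Summing: E[X] = C(9, 7) · 2^{1 − 21} = 36 · 1/1048576 = 9/262144.
Numerically: E[X] ≈ 0.0000.

E[X] = C(9,7)·2^(1−C(7,2)) = 9/262144 ≈ 0.0000.


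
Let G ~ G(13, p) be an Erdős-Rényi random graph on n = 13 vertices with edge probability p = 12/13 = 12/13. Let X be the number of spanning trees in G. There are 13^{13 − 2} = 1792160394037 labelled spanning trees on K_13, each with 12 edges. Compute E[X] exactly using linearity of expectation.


K_13 has 13^{13 − 2} = 1792160394037 labelled spanning trees.
For each such spanning tree H, let X_H = 1 if all 12 edges of H are present in G. Then P[X_H = 1] = p^{12} = (12/13)^{12} = 8916100448256/23298085122481.
Summing the indicators: E[X] = Σ_H E[X_H] = 1792160394037 · p^{12} = 1792160394037 · 8916100448256/23298085122481 = 8916100448256/13.
Numerically: E[X] ≈ 6.859e+11.

E[X] = 1792160394037 · (12/13)^{12} = 8916100448256/13 ≈ 6.859e+11.


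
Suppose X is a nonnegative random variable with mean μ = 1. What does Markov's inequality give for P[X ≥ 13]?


μ = E[X] = 1, a = 13.
Markov: P[X ≥ 13] ≤ μ/a = (1)/13 = 1/13.
Numerically: ≈ 0.0769.
(Since a = 13 > μ = 1.0000, the bound 1/13 is < 1 and informative.)

P[X ≥ 13] ≤ 1/13 ≈ 0.0769.


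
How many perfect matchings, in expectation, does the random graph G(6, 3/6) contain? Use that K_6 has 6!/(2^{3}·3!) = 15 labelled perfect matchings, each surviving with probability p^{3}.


K_6 has 6!/(2^{3}·3!) = 15 labelled perfect matchings.
For each such perfect matching H, let X_H = 1 if all 3 edges of H are present in G. Then P[X_H = 1] = p^{3} = (1/2)^{3} = 1/8.
By linearity of expectation: E[X] = Σ_H E[X_H] = 15 · p^{3} = 15 · 1/8 = 15/8.
Numerically: E[X] ≈ 1.875.

E[X] = 15 · (1/2)^{3} = 15/8 ≈ 1.875.


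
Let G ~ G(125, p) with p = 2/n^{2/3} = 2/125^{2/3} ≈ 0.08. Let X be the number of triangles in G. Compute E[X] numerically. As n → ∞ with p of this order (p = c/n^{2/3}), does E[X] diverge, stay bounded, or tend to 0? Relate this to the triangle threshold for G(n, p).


Number of potential triangles: C(125, 3) = 317750.
Each occurs with probability p³ ≈ (0.08)³ ≈ 5.12000e-04.
By linearity: E[X] = C(125, 3)·p³ ≈ 317750 · 5.12000e-04 ≈ 162.688.
Since α = 2/3 < 1, p = c/n^{2/3} ≫ 1/n is above the triangle threshold p ~ 1/n. Asymptotically E[X] ~ (c³/6)·n^{3(1−α)} = (2³/6)·n^{1} → ∞; triangles are abundant w.h.p.

E[X] ≈ 162.688; in regime p = Θ(1/n^{2/3}) E[X] diverges (above the triangle threshold p ~ 1/n).


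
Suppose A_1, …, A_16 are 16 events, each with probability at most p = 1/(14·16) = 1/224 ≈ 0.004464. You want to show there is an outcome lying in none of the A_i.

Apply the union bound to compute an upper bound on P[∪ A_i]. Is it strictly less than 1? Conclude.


Union bound: P[∪_{i=1}^{16} A_i] ≤ Σ_i P[A_i] ≤ 16·p = 16·(1/224) = 1/14.
Numerically: 1/14 ≈ 0.071429.
Is 1/14 < 1? YES.
Since P[∪ A_i] ≤ 1/14 < 1, the complement has P[∩ A_i^c] ≥ 1 − 1/14 = 13/14 > 0, so some outcome avoids every A_i.

16·p = 1/14 ≈ 0.071429; existence CERTIFIED by the union bound.


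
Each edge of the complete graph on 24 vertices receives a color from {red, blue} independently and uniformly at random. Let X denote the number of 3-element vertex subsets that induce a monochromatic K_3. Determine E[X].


Let X = Σ_S X_S over the C(24, 3) = 2024 subsets S of size 3, where X_S = 1 if the K_3 on S is monochromatic.
For a fixed S, the K_3 on S has C(3, 2) = 3 edges. P[all 3 edges red] = (1/2)^3, and likewise for blue, so P[monochromatic] = 2·(1/2)^3 = 2^{1 − 3} = 1/4.
By linearity of expectation: E[X] = C(24, 3) · 2^{1 − 3} = 2024 · 1/4 = 506.
Numerically: E[X] ≈ 506.00000.

E[X] = C(24,3)·2^(1−C(3,2)) = 506 ≈ 506.00000.


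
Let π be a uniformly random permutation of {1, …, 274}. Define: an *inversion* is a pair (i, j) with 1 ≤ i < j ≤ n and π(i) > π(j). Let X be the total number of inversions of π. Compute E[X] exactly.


Write X = Σ X_I over the C(274, 2) = 37401 pairs i < j, with X_I the indicator of one inversion.
There are 37401 indicators.
For each fixed pair i < j, the values π(i) and π(j) are two distinct elements of {1, …, 274} in uniformly random order; by symmetry P[π(i) > π(j)] = 1/2.
By linearity: E[X] = 37401 · (1/2) = C(274, 2) · (1/2) = 37401/2 = 37401/2 ≈ 18700.500000.

E[X] = 37401/2 = 18700.500000.


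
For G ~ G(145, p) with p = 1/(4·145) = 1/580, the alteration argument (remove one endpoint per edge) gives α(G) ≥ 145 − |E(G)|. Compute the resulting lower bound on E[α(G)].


E[|E(G)|] = C(145, 2)·p = 10440 · (1/580) = 18.
E[α(G)] ≥ n − E[|E(G)|] = 145 − 18 = 127.
Numerically: ≈ 127.0000.
(This is only a lower bound; the true E[α(G)] may be larger.)

E[α(G)] ≥ 127 ≈ 127.0000.


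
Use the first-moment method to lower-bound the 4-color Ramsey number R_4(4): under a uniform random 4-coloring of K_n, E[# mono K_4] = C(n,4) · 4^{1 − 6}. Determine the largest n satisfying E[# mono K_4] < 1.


We need C(n, 4) · 4^{1 − 6} < 1, i.e. C(n, 4) < 4^{6 − 1} = 1024.
Check values of n near the boundary:
  n = 11: C(11, 4) = 330; 330 < 1024? YES
  n = 12: C(12, 4) = 495; 495 < 1024? YES
  n = 13: C(13, 4) = 715; 715 < 1024? YES
  n = 14: C(14, 4) = 1001; 1001 < 1024? YES
  n = 15: C(15, 4) = 1365; 1365 < 1024? NO
  n = 16: C(16, 4) = 1820; 1820 < 1024? NO
  n = 17: C(17, 4) = 2380; 2380 < 1024? NO
The largest n with C(n, 4) < 1024 is n = 14 (where E[X] = 1001/1024 ≈ 0.9775). Hence R_4(4) > 14, i.e. R_4(4) ≥ 15.

Largest n = 14; hence R_4(4) > 14.


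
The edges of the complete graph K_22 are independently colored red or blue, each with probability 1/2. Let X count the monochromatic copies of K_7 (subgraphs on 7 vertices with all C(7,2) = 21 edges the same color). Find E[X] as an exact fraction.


Let X = Σ_S X_S over the C(22, 7) = 170544 subsets S of size 7, where X_S = 1 if the K_7 on S is monochromatic.
For a fixed S, the K_7 on S has C(7, 2) = 21 edges. P[all 21 edges red] = (1/2)^21, and likewise for blue, so P[monochromatic] = 2·(1/2)^21 = 2^{1 − 21} = 1/1048576.
By linearity of expectation: E[X] = C(22, 7) · 2^{1 − 21} = 170544 · 1/1048576 = 10659/65536.
Numerically: E[X] ≈ 0.16264.

E[X] = C(22,7)·2^(1−C(7,2)) = 10659/65536 ≈ 0.16264.


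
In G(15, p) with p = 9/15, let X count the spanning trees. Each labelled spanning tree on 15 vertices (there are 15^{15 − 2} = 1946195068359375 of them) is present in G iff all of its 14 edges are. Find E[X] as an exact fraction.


K_15 has 15^{15 − 2} = 1946195068359375 labelled spanning trees.
For each such spanning tree H, let X_H = 1 if all 14 edges of H are present in G. Then P[X_H = 1] = p^{14} = (3/5)^{14} = 4782969/6103515625.
Summing the indicators: E[X] = Σ_H E[X_H] = 1946195068359375 · p^{14} = 1946195068359375 · 4782969/6103515625 = 7625597484987/5.
Numerically: E[X] ≈ 1.53e+12.

E[X] = 1946195068359375 · (3/5)^{14} = 7625597484987/5 ≈ 1.53e+12.


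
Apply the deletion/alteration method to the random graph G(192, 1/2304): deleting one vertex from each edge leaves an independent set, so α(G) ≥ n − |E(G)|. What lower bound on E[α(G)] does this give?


E[|E(G)|] = C(192, 2)·p = 18336 · (1/2304) = 191/24.
E[α(G)] ≥ n − E[|E(G)|] = 192 − 191/24 = 4417/24.
Numerically: ≈ 184.04167.
(This is only a lower bound; the true E[α(G)] may be larger.)

E[α(G)] ≥ 4417/24 ≈ 184.04167.


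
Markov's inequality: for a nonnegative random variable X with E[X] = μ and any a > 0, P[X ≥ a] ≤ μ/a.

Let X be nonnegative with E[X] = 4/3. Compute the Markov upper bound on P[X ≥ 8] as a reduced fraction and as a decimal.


μ = E[X] = 4/3, a = 8.
Markov: P[X ≥ 8] ≤ μ/a = (4/3)/8 = 1/6.
Numerically: ≈ 0.167.
(Since a = 8 > μ = 1.333, the bound 1/6 is < 1 and informative.)

P[X ≥ 8] ≤ 1/6 ≈ 0.167.


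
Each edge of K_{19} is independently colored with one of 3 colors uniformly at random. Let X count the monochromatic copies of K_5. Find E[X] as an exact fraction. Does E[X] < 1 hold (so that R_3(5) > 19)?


E[X] = C(19, 5) · 3^{1 − 10} = 11628 · 3^{−9} = 11628/19683.
As a reduced fraction: E[X] = 1292/2187 ≈ 0.591.
Is E[X] < 1? YES.
Since E[X] < 1, there exists a 3-coloring of K_{19} with no monochromatic K_5; hence R_3(5) > 19.

E[X] = 1292/2187 ≈ 0.591; E[X] < 1, so R_3(5) > 19.


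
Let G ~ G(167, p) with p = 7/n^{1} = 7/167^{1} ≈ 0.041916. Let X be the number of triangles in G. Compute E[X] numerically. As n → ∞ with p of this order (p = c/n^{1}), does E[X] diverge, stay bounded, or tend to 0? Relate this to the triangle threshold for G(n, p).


Number of potential triangles: C(167, 3) = 762355.
Each occurs with probability p³ ≈ (0.041916)³ ≈ 7.3645244e-05.
By linearity: E[X] = C(167, 3)·p³ ≈ 762355 · 7.3645244e-05 ≈ 56.14382.
Here α = 1, so p = 7/n is exactly at the triangle threshold p ~ 1/n. Asymptotically E[X] → c³/6 = 7³/6 = 343/6 ≈ 57.16667, a bounded constant. In this regime the triangle count is asymptotically Poisson(c³/6).

E[X] ≈ 56.14382; in regime p = Θ(1/n^{1}) E[X] stays bounded (at the triangle threshold p ~ 1/n).


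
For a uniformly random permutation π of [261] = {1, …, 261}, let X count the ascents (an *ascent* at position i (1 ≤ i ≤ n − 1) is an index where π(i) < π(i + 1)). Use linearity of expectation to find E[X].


Write X = Σ X_I over i = 1, …, 260, with X_I the indicator of one ascent.
There are 260 indicators.
For each fixed i, the pair (π(i), π(i+1)) is a uniformly random ordered pair of distinct values from {1, …, 261}; by symmetry P[π(i) < π(i+1)] = 1/2.
By linearity: E[X] = 260 · (1/2) = (261 − 1) · (1/2) = 130 ≈ 130.000000.

E[X] = 130 = 130.000000.


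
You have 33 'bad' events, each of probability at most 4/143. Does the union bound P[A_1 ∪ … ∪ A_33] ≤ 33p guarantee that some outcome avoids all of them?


Union bound: P[∪_{i=1}^{33} A_i] ≤ Σ_i P[A_i] ≤ 33·p = 33·(4/143) = 12/13.
Numerically: 12/13 ≈ 0.9230769.
Is 12/13 < 1? YES.
Since P[∪ A_i] ≤ 12/13 < 1, the complement has P[∩ A_i^c] ≥ 1 − 12/13 = 1/13 > 0, so some outcome avoids every A_i.

33·p = 12/13 ≈ 0.9230769; existence CERTIFIED by the union bound.


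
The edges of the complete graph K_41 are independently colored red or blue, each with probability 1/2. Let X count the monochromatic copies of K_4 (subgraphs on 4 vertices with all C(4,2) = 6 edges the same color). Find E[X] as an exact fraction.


Let X = Σ_S X_S over the C(41, 4) = 101270 subsets S of size 4, where X_S = 1 if the K_4 on S is monochromatic.
For a fixed S, the K_4 on S has C(4, 2) = 6 edges. P[all 6 edges red] = (1/2)^6, and likewise for blue, so P[monochromatic] = 2·(1/2)^6 = 2^{1 − 6} = 1/32.
Summing: E[X] = C(41, 4) · 2^{1 − 6} = 101270 · 1/32 = 50635/16.
Numerically: E[X] ≈ 3164.6875.

E[X] = C(41,4)·2^(1−C(4,2)) = 50635/16 ≈ 3164.6875.


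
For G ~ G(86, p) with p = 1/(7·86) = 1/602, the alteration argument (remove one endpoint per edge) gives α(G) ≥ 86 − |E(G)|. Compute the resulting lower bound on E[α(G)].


E[|E(G)|] = C(86, 2)·p = 3655 · (1/602) = 85/14.
E[α(G)] ≥ n − E[|E(G)|] = 86 − 85/14 = 1119/14.
Numerically: ≈ 79.9286.
(This is only a lower bound; the true E[α(G)] may be larger.)

E[α(G)] ≥ 1119/14 ≈ 79.9286.


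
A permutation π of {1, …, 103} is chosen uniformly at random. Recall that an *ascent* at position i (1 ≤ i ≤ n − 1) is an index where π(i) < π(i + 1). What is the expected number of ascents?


Write X = Σ X_I over i = 1, …, 102, with X_I the indicator of one ascent.
There are 102 indicators.
For each fixed i, the pair (π(i), π(i+1)) is a uniformly random ordered pair of distinct values from {1, …, 103}; by symmetry P[π(i) < π(i+1)] = 1/2.
By linearity: E[X] = 102 · (1/2) = (103 − 1) · (1/2) = 51 ≈ 51.000000.

E[X] = 51 = 51.000000.


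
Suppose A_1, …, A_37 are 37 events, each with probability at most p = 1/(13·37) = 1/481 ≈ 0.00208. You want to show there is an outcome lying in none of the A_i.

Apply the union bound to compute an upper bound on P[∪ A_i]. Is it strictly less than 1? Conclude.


Union bound: P[∪_{i=1}^{37} A_i] ≤ Σ_i P[A_i] ≤ 37·p = 37·(1/481) = 1/13.
Numerically: 1/13 ≈ 0.07692.
Is 1/13 < 1? YES.
Since P[∪ A_i] ≤ 1/13 < 1, the complement has P[∩ A_i^c] ≥ 1 − 1/13 = 12/13 > 0, so some outcome avoids every A_i.

37·p = 1/13 ≈ 0.07692; existence CERTIFIED by the union bound.


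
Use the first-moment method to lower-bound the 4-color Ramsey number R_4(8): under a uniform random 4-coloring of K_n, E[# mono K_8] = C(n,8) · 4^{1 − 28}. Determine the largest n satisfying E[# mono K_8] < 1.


We need C(n, 8) · 4^{1 − 28} < 1, i.e. C(n, 8) < 4^{28 − 1} = 18014398509481984.
Check values of n near the boundary:
  n = 402: C(402, 8) = 15770615726749950; 15770615726749950 < 18014398509481984? YES
  n = 403: C(403, 8) = 16090020602228430; 16090020602228430 < 18014398509481984? YES
  n = 404: C(404, 8) = 16415071523485570; 16415071523485570 < 18014398509481984? YES
  n = 405: C(405, 8) = 16745853821188050; 16745853821188050 < 18014398509481984? YES
  n = 406: C(406, 8) = 17082453897995850; 17082453897995850 < 18014398509481984? YES
  n = 407: C(407, 8) = 17424959239309050; 17424959239309050 < 18014398509481984? YES
  n = 408: C(408, 8) = 17773458424095231; 17773458424095231 < 18014398509481984? YES
  n = 409: C(409, 8) = 18128041135797879; 18128041135797879 < 18014398509481984? NO
The largest n with C(n, 8) < 18014398509481984 is n = 408 (where E[X] = 17773458424095231/18014398509481984 ≈ 0.986625). Hence R_4(8) > 408, i.e. R_4(8) ≥ 409.

Largest n = 408; hence R_4(8) > 408.


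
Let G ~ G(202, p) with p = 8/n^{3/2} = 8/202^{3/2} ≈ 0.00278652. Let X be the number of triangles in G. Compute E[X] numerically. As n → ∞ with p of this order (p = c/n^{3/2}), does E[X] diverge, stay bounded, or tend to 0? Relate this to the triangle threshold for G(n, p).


Number of potential triangles: C(202, 3) = 1353400.
Each occurs with probability p³ ≈ (0.00278652)³ ≈ 2.16365891e-08.
By linearity: E[X] = C(202, 3)·p³ ≈ 1353400 · 2.16365891e-08 ≈ 0.029283.
Since α = 3/2 > 1, p = c/n^{3/2} = o(1/n) is below the triangle threshold p ~ 1/n. Asymptotically E[X] ~ (c³/6)·n^{3(1−α)} = (8³/6)·n^{-1.5} → 0, so by Markov's inequality G has no triangles w.h.p.

E[X] ≈ 0.029283; in regime p = Θ(1/n^{3/2}) E[X] tends to 0 (below the triangle threshold p ~ 1/n).


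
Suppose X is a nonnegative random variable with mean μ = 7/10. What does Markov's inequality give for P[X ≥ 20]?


μ = E[X] = 7/10, a = 20.
Markov: P[X ≥ 20] ≤ μ/a = (7/10)/20 = 7/200.
Numerically: ≈ 0.035000.
(Since a = 20 > μ = 0.700000, the bound 7/200 is < 1 and informative.)

P[X ≥ 20] ≤ 7/200 ≈ 0.035000.


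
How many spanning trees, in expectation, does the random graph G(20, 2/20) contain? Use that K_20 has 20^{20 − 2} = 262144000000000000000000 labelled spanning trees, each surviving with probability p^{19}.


K_20 has 20^{20 − 2} = 262144000000000000000000 labelled spanning trees.
For each such spanning tree H, let X_H = 1 if all 19 edges of H are present in G. Then P[X_H = 1] = p^{19} = (1/10)^{19} = 1/10000000000000000000.
Summing the indicators: E[X] = Σ_H E[X_H] = 262144000000000000000000 · p^{19} = 262144000000000000000000 · 1/10000000000000000000 = 131072/5.
Numerically: E[X] ≈ 26214.

E[X] = 262144000000000000000000 · (1/10)^{19} = 131072/5 ≈ 26214.


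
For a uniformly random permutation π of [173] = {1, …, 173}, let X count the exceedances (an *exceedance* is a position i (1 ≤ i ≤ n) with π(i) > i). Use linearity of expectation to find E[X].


Write X = Σ_{i=1}^{173} X_i, where X_i = 1_{π(i) > i}.
For each fixed i, π(i) is uniform over {1, …, 173} (marginal of a uniform permutation), so P[π(i) > i] = (n − i)/n. Summing: Σ_{i=1}^{173} (n − i)/n = (0 + 1 + … + 172)/173 = 173(173 − 1)/(2·173) = (173 − 1)/2.
Hence E[X] = Σ_{i=1}^{173} (173 − i)/173 = 86 ≈ 86.0000.

E[X] = 86 = 86.0000.


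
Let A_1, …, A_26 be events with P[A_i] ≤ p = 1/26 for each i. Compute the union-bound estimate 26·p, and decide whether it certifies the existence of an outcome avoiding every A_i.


Union bound: P[∪_{i=1}^{26} A_i] ≤ Σ_i P[A_i] ≤ 26·p = 26·(1/26) = 1.
Numerically: 1 ≈ 1.000000.
Is 1 < 1? NO.
Since the bound 1 is ≥ 1, the union bound is uninformative here; it does NOT by itself certify existence.

26·p = 1 ≈ 1.000000; existence NOT certified by the union bound.


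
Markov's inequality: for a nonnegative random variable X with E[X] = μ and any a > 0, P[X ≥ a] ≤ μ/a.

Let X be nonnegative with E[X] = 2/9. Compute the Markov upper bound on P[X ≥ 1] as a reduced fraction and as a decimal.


μ = E[X] = 2/9, a = 1.
Markov: P[X ≥ 1] ≤ μ/a = (2/9)/1 = 2/9.
Numerically: ≈ 0.222.
(Since a = 1 > μ = 0.222, the bound 2/9 is < 1 and informative.)

P[X ≥ 1] ≤ 2/9 ≈ 0.222.


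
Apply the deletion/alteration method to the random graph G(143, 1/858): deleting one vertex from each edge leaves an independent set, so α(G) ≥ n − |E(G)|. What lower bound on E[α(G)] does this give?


E[|E(G)|] = C(143, 2)·p = 10153 · (1/858) = 71/6.
E[α(G)] ≥ n − E[|E(G)|] = 143 − 71/6 = 787/6.
Numerically: ≈ 131.166667.
(This is only a lower bound; the true E[α(G)] may be larger.)

E[α(G)] ≥ 787/6 ≈ 131.166667.


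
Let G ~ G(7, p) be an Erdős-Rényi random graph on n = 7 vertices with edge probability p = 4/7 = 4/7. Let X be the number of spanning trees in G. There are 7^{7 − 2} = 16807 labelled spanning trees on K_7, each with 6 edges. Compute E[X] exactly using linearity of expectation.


K_7 has 7^{7 − 2} = 16807 labelled spanning trees.
For each such spanning tree H, let X_H = 1 if all 6 edges of H are present in G. Then P[X_H = 1] = p^{6} = (4/7)^{6} = 4096/117649.
By linearity of expectation: E[X] = Σ_H E[X_H] = 16807 · p^{6} = 16807 · 4096/117649 = 4096/7.
Numerically: E[X] ≈ 585.1.

E[X] = 16807 · (4/7)^{6} = 4096/7 ≈ 585.1.


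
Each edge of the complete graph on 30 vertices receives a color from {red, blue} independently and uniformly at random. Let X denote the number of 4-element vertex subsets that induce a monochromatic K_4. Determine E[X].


Let X = Σ_S X_S over the C(30, 4) = 27405 subsets S of size 4, where X_S = 1 if the K_4 on S is monochromatic.
For a fixed S, the K_4 on S has C(4, 2) = 6 edges. P[all 6 edges red] = (1/2)^6, and likewise for blue, so P[monochromatic] = 2·(1/2)^6 = 2^{1 − 6} = 1/32.
By linearity: E[X] = C(30, 4) · 2^{1 − 6} = 27405 · 1/32 = 27405/32.
Numerically: E[X] ≈ 856.4062.

E[X] = C(30,4)·2^(1−C(4,2)) = 27405/32 ≈ 856.4062.


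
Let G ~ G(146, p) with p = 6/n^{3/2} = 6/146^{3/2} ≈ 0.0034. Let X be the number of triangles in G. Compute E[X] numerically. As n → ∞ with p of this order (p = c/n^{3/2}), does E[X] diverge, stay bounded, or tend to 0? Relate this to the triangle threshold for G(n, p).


Number of potential triangles: C(146, 3) = 508080.
Each occurs with probability p³ ≈ (0.0034)³ ≈ 3.93429e-08.
By linearity: E[X] = C(146, 3)·p³ ≈ 508080 · 3.93429e-08 ≈ 0.020.
Since α = 3/2 > 1, p = c/n^{3/2} = o(1/n) is below the triangle threshold p ~ 1/n. Asymptotically E[X] ~ (c³/6)·n^{3(1−α)} = (6³/6)·n^{-1.5} → 0, so by Markov's inequality G has no triangles w.h.p.

E[X] ≈ 0.020; in regime p = Θ(1/n^{3/2}) E[X] tends to 0 (below the triangle threshold p ~ 1/n).


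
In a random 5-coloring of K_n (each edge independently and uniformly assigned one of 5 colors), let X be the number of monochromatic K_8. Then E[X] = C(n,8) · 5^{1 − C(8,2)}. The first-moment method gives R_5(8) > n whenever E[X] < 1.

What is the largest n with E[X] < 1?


We need C(n, 8) · 5^{1 − 28} < 1, i.e. C(n, 8) < 5^{28 − 1} = 7450580596923828125.
Check values of n near the boundary:
  n = 861: C(861, 8) = 7250034996615275865; 7250034996615275865 < 7450580596923828125? YES
  n = 862: C(862, 8) = 7317951015318931845; 7317951015318931845 < 7450580596923828125? YES
  n = 863: C(863, 8) = 7386423071602617757; 7386423071602617757 < 7450580596923828125? YES
  n = 864: C(864, 8) = 7455455062926006708; 7455455062926006708 < 7450580596923828125? NO
  n = 865: C(865, 8) = 7525050909487743060; 7525050909487743060 < 7450580596923828125? NO
The largest n with C(n, 8) < 7450580596923828125 is n = 863 (where E[X] = 7386423071602617757/7450580596923828125 ≈ 0.9913889). Hence R_5(8) > 863, i.e. R_5(8) ≥ 864.

Largest n = 863; hence R_5(8) > 863.


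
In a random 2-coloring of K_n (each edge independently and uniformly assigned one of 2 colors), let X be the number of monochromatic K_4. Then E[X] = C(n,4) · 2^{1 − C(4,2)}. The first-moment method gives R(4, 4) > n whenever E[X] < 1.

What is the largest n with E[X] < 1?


We need C(n, 4) · 2^{1 − 6} < 1, i.e. C(n, 4) < 2^{6 − 1} = 32.
Check values of n near the boundary:
  n = 4: C(4, 4) = 1; 1 < 32? YES
  n = 5: C(5, 4) = 5; 5 < 32? YES
  n = 6: C(6, 4) = 15; 15 < 32? YES
  n = 7: C(7, 4) = 35; 35 < 32? NO
  n = 8: C(8, 4) = 70; 70 < 32? NO
  n = 9: C(9, 4) = 126; 126 < 32? NO
The largest n with C(n, 4) < 32 is n = 6 (where E[X] = 15/32 ≈ 0.4687500). Hence R(4, 4) > 6, i.e. R(4, 4) ≥ 7.

Largest n = 6; hence R(4, 4) > 6.


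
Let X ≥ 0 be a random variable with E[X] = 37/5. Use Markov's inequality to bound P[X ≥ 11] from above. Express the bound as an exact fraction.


μ = E[X] = 37/5, a = 11.
Markov: P[X ≥ 11] ≤ μ/a = (37/5)/11 = 37/55.
Numerically: ≈ 0.6727.
(Since a = 11 > μ = 7.4000, the bound 37/55 is < 1 and informative.)

P[X ≥ 11] ≤ 37/55 ≈ 0.6727.


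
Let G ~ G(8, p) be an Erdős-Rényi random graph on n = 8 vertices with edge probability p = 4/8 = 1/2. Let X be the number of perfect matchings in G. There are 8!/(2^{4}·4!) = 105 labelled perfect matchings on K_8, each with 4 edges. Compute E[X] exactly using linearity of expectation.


K_8 has 8!/(2^{4}·4!) = 105 labelled perfect matchings.
For each such perfect matching H, let X_H = 1 if all 4 edges of H are present in G. Then P[X_H = 1] = p^{4} = (1/2)^{4} = 1/16.
By linearity of expectation: E[X] = Σ_H E[X_H] = 105 · p^{4} = 105 · 1/16 = 105/16.
Numerically: E[X] ≈ 6.5625.

E[X] = 105 · (1/2)^{4} = 105/16 ≈ 6.5625.


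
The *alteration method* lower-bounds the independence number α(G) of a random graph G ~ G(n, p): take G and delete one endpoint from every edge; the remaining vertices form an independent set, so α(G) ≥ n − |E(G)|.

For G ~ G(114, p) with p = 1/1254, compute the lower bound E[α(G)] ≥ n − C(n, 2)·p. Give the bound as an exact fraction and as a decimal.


E[|E(G)|] = C(114, 2)·p = 6441 · (1/1254) = 113/22.
E[α(G)] ≥ n − E[|E(G)|] = 114 − 113/22 = 2395/22.
Numerically: ≈ 108.8636.
(This is only a lower bound; the true E[α(G)] may be larger.)

E[α(G)] ≥ 2395/22 ≈ 108.8636.


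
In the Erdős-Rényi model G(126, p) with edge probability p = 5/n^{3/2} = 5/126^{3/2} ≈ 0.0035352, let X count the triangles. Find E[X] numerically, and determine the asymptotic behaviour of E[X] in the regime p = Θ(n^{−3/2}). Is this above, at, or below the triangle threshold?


Number of potential triangles: C(126, 3) = 325500.
Each occurs with probability p³ ≈ (0.0035352)³ ≈ 4.41817140e-08.
By linearity: E[X] = C(126, 3)·p³ ≈ 325500 · 4.41817140e-08 ≈ 0.014381.
Since α = 3/2 > 1, p = c/n^{3/2} = o(1/n) is below the triangle threshold p ~ 1/n. Asymptotically E[X] ~ (c³/6)·n^{3(1−α)} = (5³/6)·n^{-1.5} → 0, so by Markov's inequality G has no triangles w.h.p.

E[X] ≈ 0.014381; in regime p = Θ(1/n^{3/2}) E[X] tends to 0 (below the triangle threshold p ~ 1/n).


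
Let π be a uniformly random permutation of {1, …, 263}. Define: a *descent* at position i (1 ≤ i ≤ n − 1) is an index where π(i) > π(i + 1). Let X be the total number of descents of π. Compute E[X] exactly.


Write X = Σ X_I over i = 1, …, 262, with X_I the indicator of one descent.
There are 262 indicators.
For each fixed i, the pair (π(i), π(i+1)) is a uniformly random ordered pair of distinct values from {1, …, 263}; by symmetry P[π(i) > π(i+1)] = 1/2.
By linearity: E[X] = 262 · (1/2) = (263 − 1) · (1/2) = 131 ≈ 131.00000.

E[X] = 131 = 131.00000.


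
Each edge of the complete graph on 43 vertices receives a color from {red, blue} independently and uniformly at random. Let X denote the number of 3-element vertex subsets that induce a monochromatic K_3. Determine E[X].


Let X = Σ_S X_S over the C(43, 3) = 12341 subsets S of size 3, where X_S = 1 if the K_3 on S is monochromatic.
For a fixed S, the K_3 on S has C(3, 2) = 3 edges. P[all 3 edges red] = (1/2)^3, and likewise for blue, so P[monochromatic] = 2·(1/2)^3 = 2^{1 − 3} = 1/4.
By linearity: E[X] = C(43, 3) · 2^{1 − 3} = 12341 · 1/4 = 12341/4.
Numerically: E[X] ≈ 3085.2500.

E[X] = C(43,3)·2^(1−C(3,2)) = 12341/4 ≈ 3085.2500.


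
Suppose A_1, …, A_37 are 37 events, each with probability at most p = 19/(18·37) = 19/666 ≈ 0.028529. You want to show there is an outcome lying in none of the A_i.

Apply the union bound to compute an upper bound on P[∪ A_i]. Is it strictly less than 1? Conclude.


Union bound: P[∪_{i=1}^{37} A_i] ≤ Σ_i P[A_i] ≤ 37·p = 37·(19/666) = 19/18.
Numerically: 19/18 ≈ 1.055556.
Is 19/18 < 1? NO.
Since the bound 19/18 is ≥ 1, the union bound is uninformative here; it does NOT by itself certify existence.

37·p = 19/18 ≈ 1.055556; existence NOT certified by the union bound.


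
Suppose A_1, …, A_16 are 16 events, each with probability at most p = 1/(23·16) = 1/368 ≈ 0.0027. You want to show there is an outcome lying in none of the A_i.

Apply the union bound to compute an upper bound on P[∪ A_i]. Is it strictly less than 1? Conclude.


Union bound: P[∪_{i=1}^{16} A_i] ≤ Σ_i P[A_i] ≤ 16·p = 16·(1/368) = 1/23.
Numerically: 1/23 ≈ 0.0435.
Is 1/23 < 1? YES.
Since P[∪ A_i] ≤ 1/23 < 1, the complement has P[∩ A_i^c] ≥ 1 − 1/23 = 22/23 > 0, so some outcome avoids every A_i.

16·p = 1/23 ≈ 0.0435; existence CERTIFIED by the union bound.


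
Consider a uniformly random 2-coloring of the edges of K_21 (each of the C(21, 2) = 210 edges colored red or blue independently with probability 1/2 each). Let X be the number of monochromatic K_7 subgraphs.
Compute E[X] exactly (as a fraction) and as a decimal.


Let X = Σ_S X_S over the C(21, 7) = 116280 subsets S of size 7, where X_S = 1 if the K_7 on S is monochromatic.
For a fixed S, the K_7 on S has C(7, 2) = 21 edges. P[all 21 edges red] = (1/2)^21, and likewise for blue, so P[monochromatic] = 2·(1/2)^21 = 2^{1 − 21} = 1/1048576.
By linearity of expectation: E[X] = C(21, 7) · 2^{1 − 21} = 116280 · 1/1048576 = 14535/131072.
Numerically: E[X] ≈ 0.1109.

E[X] = C(21,7)·2^(1−C(7,2)) = 14535/131072 ≈ 0.1109.


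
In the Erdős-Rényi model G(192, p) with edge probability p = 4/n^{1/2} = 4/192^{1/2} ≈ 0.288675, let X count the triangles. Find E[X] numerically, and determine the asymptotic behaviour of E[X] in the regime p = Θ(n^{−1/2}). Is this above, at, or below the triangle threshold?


Number of potential triangles: C(192, 3) = 1161280.
Each occurs with probability p³ ≈ (0.288675)³ ≈ 2.40562612e-02.
By linearity: E[X] = C(192, 3)·p³ ≈ 1161280 · 2.40562612e-02 ≈ 27936.055025.
Since α = 1/2 < 1, p = c/n^{1/2} ≫ 1/n is above the triangle threshold p ~ 1/n. Asymptotically E[X] ~ (c³/6)·n^{3(1−α)} = (4³/6)·n^{1.5} → ∞; triangles are abundant w.h.p.

E[X] ≈ 27936.055025; in regime p = Θ(1/n^{1/2}) E[X] diverges (above the triangle threshold p ~ 1/n).


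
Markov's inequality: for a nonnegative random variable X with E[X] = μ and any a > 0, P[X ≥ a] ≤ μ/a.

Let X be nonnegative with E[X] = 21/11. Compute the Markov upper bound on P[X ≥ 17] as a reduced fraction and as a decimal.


μ = E[X] = 21/11, a = 17.
Markov: P[X ≥ 17] ≤ μ/a = (21/11)/17 = 21/187.
Numerically: ≈ 0.11230.
(Since a = 17 > μ = 1.90909, the bound 21/187 is < 1 and informative.)

P[X ≥ 17] ≤ 21/187 ≈ 0.11230.


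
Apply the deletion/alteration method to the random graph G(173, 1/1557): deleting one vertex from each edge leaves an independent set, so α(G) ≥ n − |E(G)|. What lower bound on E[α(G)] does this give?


E[|E(G)|] = C(173, 2)·p = 14878 · (1/1557) = 86/9.
E[α(G)] ≥ n − E[|E(G)|] = 173 − 86/9 = 1471/9.
Numerically: ≈ 163.444.
(This is only a lower bound; the true E[α(G)] may be larger.)

E[α(G)] ≥ 1471/9 ≈ 163.444.


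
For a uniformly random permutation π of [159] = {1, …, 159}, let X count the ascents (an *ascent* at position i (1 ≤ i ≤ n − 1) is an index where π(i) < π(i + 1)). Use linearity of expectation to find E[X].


Write X = Σ X_I over i = 1, …, 158, with X_I the indicator of one ascent.
There are 158 indicators.
For each fixed i, the pair (π(i), π(i+1)) is a uniformly random ordered pair of distinct values from {1, …, 159}; by symmetry P[π(i) < π(i+1)] = 1/2.
By linearity: E[X] = 158 · (1/2) = (159 − 1) · (1/2) = 79 ≈ 79.00000.

E[X] = 79 = 79.00000.


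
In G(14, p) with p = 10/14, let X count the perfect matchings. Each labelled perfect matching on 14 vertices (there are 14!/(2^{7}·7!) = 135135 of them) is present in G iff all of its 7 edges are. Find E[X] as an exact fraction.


K_14 has 14!/(2^{7}·7!) = 135135 labelled perfect matchings.
For each such perfect matching H, let X_H = 1 if all 7 edges of H are present in G. Then P[X_H = 1] = p^{7} = (5/7)^{7} = 78125/823543.
By linearity of expectation: E[X] = Σ_H E[X_H] = 135135 · p^{7} = 135135 · 78125/823543 = 1508203125/117649.
Numerically: E[X] ≈ 12819.5.

E[X] = 135135 · (5/7)^{7} = 1508203125/117649 ≈ 12819.5.
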